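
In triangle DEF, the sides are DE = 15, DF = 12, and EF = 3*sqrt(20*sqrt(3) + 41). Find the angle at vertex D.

By the inverse law of cosines: cos(D) = (DE² + DF² - EF²) / (2 × DE × DF)
cos(D) = (15² + 12² - (3*sqrt(20*sqrt(3) + 41))²) / (2 × 15 × 12)
cos(D) = (225 + 144 - (180*sqrt(3) + 369)) / 360
cos(D) = -sqrt(3)/2
D = arccos(-sqrt(3)/2) = 150°

150°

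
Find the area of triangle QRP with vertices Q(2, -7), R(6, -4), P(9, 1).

Shoelace: Area = (1/2)|2(-4-1) + 6(1--7) + 9(-7--4)| = (1/2)(11) = 11/2

11/2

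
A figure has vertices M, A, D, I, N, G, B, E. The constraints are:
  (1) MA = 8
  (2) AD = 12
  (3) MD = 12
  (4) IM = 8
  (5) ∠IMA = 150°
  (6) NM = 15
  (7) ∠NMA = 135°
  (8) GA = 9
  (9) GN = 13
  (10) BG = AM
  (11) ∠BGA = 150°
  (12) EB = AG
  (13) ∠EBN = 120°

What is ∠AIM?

Step 1: By the law of cosines on triangle IMA: IA² = 8² + 8² − 2·8·8·cos(150°) = 238.85, so IA ≈ 15.45.
Step 2: By the inverse law of cosines on triangle AIM: cos(∠AIM) = (15.45² + 8² − 8²) / (2·15.45·8) = 238.85/247.28 = 0.9659, so ∠AIM = 15°.

Therefore, the measure of angle ∠AIM = 15°.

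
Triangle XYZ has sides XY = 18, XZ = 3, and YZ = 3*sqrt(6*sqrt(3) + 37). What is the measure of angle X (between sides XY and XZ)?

When all three sides of a triangle are known, the law of cosines can be rearranged to find any angle.
cos(C) = (a² + b² - c²) / (2ab) gives cos(X) = -sqrt(3)/2.
Taking the inverse cosine: X = 150°.

150°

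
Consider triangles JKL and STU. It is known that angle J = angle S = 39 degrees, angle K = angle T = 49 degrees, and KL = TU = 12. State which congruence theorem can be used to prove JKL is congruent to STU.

The given information provides:
angle J = angle S = 39 degrees, angle K = angle T = 49 degrees, and KL = TU = 12
This matches the AAS congruence theorem.
Two pairs of corresponding angles and a non-included side are equal (Angle-Angle-Side).

AAS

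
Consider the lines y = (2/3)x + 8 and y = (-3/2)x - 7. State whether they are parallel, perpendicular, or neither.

Slope of line 1: m1 = 2/3
Slope of line 2: m2 = -3/2
Two lines are perpendicular when the product of their slopes is -1 (negative reciprocals).
m1 * m2 = (2/3) * (-3/2) = -1, confirming perpendicularity.

Perpendicular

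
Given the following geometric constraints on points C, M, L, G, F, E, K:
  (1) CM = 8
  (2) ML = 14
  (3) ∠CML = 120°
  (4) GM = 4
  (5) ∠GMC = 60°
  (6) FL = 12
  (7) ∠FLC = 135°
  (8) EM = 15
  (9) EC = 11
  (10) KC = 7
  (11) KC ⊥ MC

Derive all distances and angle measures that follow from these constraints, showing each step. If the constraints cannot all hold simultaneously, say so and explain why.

The constraints are consistent.

Step 1: From CM = 8, ML = 14, and ∠CML = 120°, by the law of cosines:
  CL² = CM² + ML² - 2·CM·ML·cos(120°) = 64 + 196 + 112 = 372
  CL = 2·√93

Step 2: From CM = 8, MG = 4, and ∠CMG = 60°, by the law of cosines:
  CG² = CM² + MG² - 2·CM·MG·cos(60°) = 64 + 16 - 32 = 48
  CG = 4·√3

Step 3: From MC = 8, CK = 7, and ∠MCK = 90°, by the law of cosines:
  MK² = MC² + CK² - 2·MC·CK·cos(90°) = 64 + 49 - 0 = 113
  MK = √113

Step 4: From CE = 11, CM = 8, EM = 15, by the inverse law of cosines:
  cos(∠ECM) = (CE² + CM² - EM²) / (2·CE·CM)
  ∠ECM = 103.14°

Step 5: From MC = 8, ME = 15, CE = 11, by the inverse law of cosines:
  cos(∠CME) = (MC² + ME² - CE²) / (2·MC·ME)
  ∠CME = 45.57°

Step 6: From EC = 11, EM = 15, CM = 8, by the inverse law of cosines:
  cos(∠CEM) = (EC² + EM² - CM²) / (2·EC·EM)
  ∠CEM = 31.29°

Step 7: From CL = 2·√93, LF = 12, and ∠CLF = 135°, by the law of cosines:
  CF² = CL² + LF² - 2·CL·LF·cos(135°) = 372 + 144 + 327.3 = 843.3
  CF ≈ 29.04

Step 8: From CG = 4·√3, CM = 8, GM = 4, by the inverse law of cosines:
  cos(∠GCM) = (CG² + CM² - GM²) / (2·CG·CM)
  ∠GCM = 30°

Step 9: From CL = 2·√93, CM = 8, LM = 14, by the inverse law of cosines:
  cos(∠LCM) = (CL² + CM² - LM²) / (2·CL·CM)
  ∠LCM = 38.95°

Step 10: From MC = 8, MK = √113, CK = 7, by the inverse law of cosines:
  cos(∠CMK) = (MC² + MK² - CK²) / (2·MC·MK)
  ∠CMK = 41.19°

Step 11: From LC = 2·√93, LM = 14, CM = 8, by the inverse law of cosines:
  cos(∠CLM) = (LC² + LM² - CM²) / (2·LC·LM)
  ∠CLM = 21.05°

Step 12: From GC = 4·√3, GM = 4, CM = 8, by the inverse law of cosines:
  cos(∠CGM) = (GC² + GM² - CM²) / (2·GC·GM)
  ∠CGM = 90°

Step 13: From KC = 7, KM = √113, CM = 8, by the inverse law of cosines:
  cos(∠CKM) = (KC² + KM² - CM²) / (2·KC·KM)
  ∠CKM = 48.81°

Step 14: From CF = 29.04, CL = 2·√93, FL = 12, by the inverse law of cosines:
  cos(∠FCL) = (CF² + CL² - FL²) / (2·CF·CL)
  ∠FCL = 16.99°

Step 15: From FC = 29.04, FL = 12, CL = 2·√93, by the inverse law of cosines:
  cos(∠CFL) = (FC² + FL² - CL²) / (2·FC·FL)
  ∠CFL = 28.01°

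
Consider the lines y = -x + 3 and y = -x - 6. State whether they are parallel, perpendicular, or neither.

Slope of line 1: m1 = -1
Slope of line 2: m2 = -1
m1 = m2, so the lines are parallel.

Parallel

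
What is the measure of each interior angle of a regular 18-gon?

Each interior angle of a regular n-gon is (n - 2) * 180 / n.
For n = 18: (18 - 2) * 180 / 18 = 2880/18 = 160 degrees.

160 degrees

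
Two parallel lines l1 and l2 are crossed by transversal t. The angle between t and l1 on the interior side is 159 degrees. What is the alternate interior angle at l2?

Alternate interior angles lie on opposite sides of the transversal, between the parallel lines.
By the alternate interior angle theorem, they are equal: 159 degrees.

159 degrees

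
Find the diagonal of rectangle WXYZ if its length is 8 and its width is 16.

d = sqrt(8^2 + 16^2) = sqrt(320) = 8*sqrt(5)

8*sqrt(5)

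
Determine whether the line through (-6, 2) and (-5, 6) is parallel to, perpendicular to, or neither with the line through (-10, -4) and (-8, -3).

Slope of line 1: m1 = (6 - 2)/(-5 - -6) = 4/1 = 4
Slope of line 2: m2 = (-3 - -4)/(-8 - -10) = 1/2 = 1/2
For parallel lines we need equal slopes: 4 != 1/2.
For perpendicular lines we need m1*m2 = -1: (4)(1/2) = 2 != -1.
Since neither condition holds, the lines are neither parallel nor perpendicular.

Neither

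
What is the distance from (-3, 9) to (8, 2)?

d = sqrt((11)^2 + (-7)^2) = sqrt(170)

sqrt(170)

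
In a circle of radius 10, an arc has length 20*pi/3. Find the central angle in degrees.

θ = 360 × 20*pi/3 / (2π × 10) = 120° (rearranging arc length formula).

120°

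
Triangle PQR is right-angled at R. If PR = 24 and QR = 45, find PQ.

In a right triangle, the square of the hypotenuse equals the sum of the squares of the two legs.
The legs are 24 and 45, so the hypotenuse = sqrt(576 + 2025) = sqrt(2601) = 51.

51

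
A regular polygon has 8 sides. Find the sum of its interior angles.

The sum of interior angles of an n-sided polygon is (n - 2) * 180.
For n = 8: (8 - 2) * 180 = 6 * 180 = 1080 degrees.

1080 degrees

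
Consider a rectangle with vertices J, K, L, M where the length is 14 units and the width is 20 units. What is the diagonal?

A rectangle's diagonal splits it into two right triangles, with the diagonal as the hypotenuse.
By the Pythagorean theorem, d^2 = 14^2 + 20^2 = 596.
Therefore d = sqrt(596) = 2*sqrt(149).

2*sqrt(149)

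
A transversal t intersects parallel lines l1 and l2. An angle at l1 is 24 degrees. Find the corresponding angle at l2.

Corresponding angles formed by parallel lines and a transversal are equal.
The given angle is 24 degrees.
The corresponding angle = 24 degrees.

24 degrees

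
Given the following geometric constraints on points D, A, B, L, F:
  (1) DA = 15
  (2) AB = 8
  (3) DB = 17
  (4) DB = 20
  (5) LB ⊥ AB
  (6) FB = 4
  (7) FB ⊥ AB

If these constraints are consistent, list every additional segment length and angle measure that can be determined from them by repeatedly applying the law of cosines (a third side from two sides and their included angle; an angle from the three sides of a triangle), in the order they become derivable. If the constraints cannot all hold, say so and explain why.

These constraints are not satisfiable: (3) DB = 17 and (4) DB = 20 assign two different lengths to the same segment. No planar figure meets all of them, so nothing further can be derived.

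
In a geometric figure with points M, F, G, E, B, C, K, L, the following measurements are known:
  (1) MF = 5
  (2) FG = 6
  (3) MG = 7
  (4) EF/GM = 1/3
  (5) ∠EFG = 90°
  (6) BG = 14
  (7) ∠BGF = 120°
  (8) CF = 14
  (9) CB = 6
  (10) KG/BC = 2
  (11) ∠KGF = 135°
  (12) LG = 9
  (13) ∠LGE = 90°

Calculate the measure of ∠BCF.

Step 1: By the law of cosines on triangle BGF: BF² = 14² + 6² − 2·14·6·cos(120°) = 316, so BF = 2·√79.
Step 2: By the inverse law of cosines on triangle BCF: cos(∠BCF) = (6² + 14² − (2·√79)²) / (2·6·14) = -84/168 = -0.5, so ∠BCF = 120°.

Therefore, the measure of angle ∠BCF = 120°.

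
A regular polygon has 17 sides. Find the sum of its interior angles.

The sum of interior angles of an n-sided polygon is (n - 2) * 180.
For n = 17: (17 - 2) * 180 = 15 * 180 = 2700 degrees.

2700 degrees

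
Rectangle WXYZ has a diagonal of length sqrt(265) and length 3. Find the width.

The diagonal of a rectangle forms a right triangle with the two sides.
Rearranging the Pythagorean theorem: missing side = sqrt(d^2 - known^2).
= sqrt(265 - 9) = sqrt(256) = 16.

16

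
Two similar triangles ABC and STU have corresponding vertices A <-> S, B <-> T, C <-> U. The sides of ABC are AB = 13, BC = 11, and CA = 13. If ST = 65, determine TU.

k = 65/13 = 5. TU = 5 * 11 = 55.

55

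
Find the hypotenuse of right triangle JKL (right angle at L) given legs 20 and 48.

In a right triangle, the square of the hypotenuse equals the sum of the squares of the two legs.
The legs are 20 and 48, so the hypotenuse = sqrt(400 + 2304) = sqrt(2704) = 52.

52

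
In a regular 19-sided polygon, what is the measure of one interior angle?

Each interior angle of a regular n-gon is (n - 2) * 180 / n.
For n = 19: (19 - 2) * 180 / 19 = 3060/19 = 3060/19 degrees.

3060/19 degrees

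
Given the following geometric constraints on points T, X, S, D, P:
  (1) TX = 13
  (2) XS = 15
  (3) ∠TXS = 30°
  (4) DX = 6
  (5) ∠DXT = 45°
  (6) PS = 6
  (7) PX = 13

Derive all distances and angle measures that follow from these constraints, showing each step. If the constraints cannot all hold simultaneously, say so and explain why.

The constraints are consistent.

Step 1: From TX = 13, XS = 15, and ∠TXS = 30°, by the law of cosines:
  TS² = TX² + XS² - 2·TX·XS·cos(30°) = 169 + 225 - 337.7 = 56.25
  TS ≈ 7.5

Step 2: From TX = 13, XD = 6, and ∠TXD = 45°, by the law of cosines:
  TD² = TX² + XD² - 2·TX·XD·cos(45°) = 169 + 36 - 110.3 = 94.69
  TD ≈ 9.73

Step 3: From XP = 13, XS = 15, PS = 6, by the inverse law of cosines:
  cos(∠PXS) = (XP² + XS² - PS²) / (2·XP·XS)
  ∠PXS = 23.37°

Step 4: From SP = 6, SX = 15, PX = 13, by the inverse law of cosines:
  cos(∠PSX) = (SP² + SX² - PX²) / (2·SP·SX)
  ∠PSX = 59.26°

Step 5: From PS = 6, PX = 13, SX = 15, by the inverse law of cosines:
  cos(∠SPX) = (PS² + PX² - SX²) / (2·PS·PX)
  ∠SPX = 97.37°

Step 6: From TD = 9.73, TX = 13, DX = 6, by the inverse law of cosines:
  cos(∠DTX) = (TD² + TX² - DX²) / (2·TD·TX)
  ∠DTX = 25.85°

Step 7: From TS = 7.5, TX = 13, SX = 15, by the inverse law of cosines:
  cos(∠STX) = (TS² + TX² - SX²) / (2·TS·TX)
  ∠STX = 89.93°

Step 8: From ST = 7.5, SX = 15, TX = 13, by the inverse law of cosines:
  cos(∠TSX) = (ST² + SX² - TX²) / (2·ST·SX)
  ∠TSX = 60.07°

Step 9: From DT = 9.73, DX = 6, TX = 13, by the inverse law of cosines:
  cos(∠TDX) = (DT² + DX² - TX²) / (2·DT·DX)
  ∠TDX = 109.15°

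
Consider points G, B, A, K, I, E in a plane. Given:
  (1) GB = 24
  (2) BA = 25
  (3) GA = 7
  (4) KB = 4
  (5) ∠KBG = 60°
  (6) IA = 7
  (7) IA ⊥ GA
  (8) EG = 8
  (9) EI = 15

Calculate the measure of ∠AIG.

Step 1: By the law of cosines on triangle IAG: IG² = 7² + 7² − 2·7·7·cos(90°) = 98, so IG = 7·√2.
Step 2: By the inverse law of cosines on triangle AIG: cos(∠AIG) = (7² + (7·√2)² − 7²) / (2·7·7·√2) = 98/138.59 = 0.7071, so ∠AIG = 45°.

Therefore, the measure of angle ∠AIG = 45°.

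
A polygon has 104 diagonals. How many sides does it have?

Using d = n(n - 3)/2, we solve 104 = n(n - 3)/2.
So n(n - 3) = 208.
Testing n = 16: 16 * 13 = 208 = 208. Correct.
The polygon has 16 sides.

16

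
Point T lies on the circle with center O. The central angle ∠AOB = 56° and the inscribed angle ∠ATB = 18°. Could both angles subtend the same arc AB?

By the inscribed angle theorem, the inscribed angle for a central angle of 56° should be 56° / 2 = 28°.
The given inscribed angle is 18°, which does not equal 28°.
Therefore, no, they do not correspond to the same arc.

No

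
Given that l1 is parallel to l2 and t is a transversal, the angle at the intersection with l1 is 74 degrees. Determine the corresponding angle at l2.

When a transversal crosses parallel lines, angles in the same position at each intersection are called corresponding angles.
These are always equal, so the answer is 74 degrees.

74 degrees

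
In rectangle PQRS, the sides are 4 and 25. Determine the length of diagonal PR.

d = sqrt(4^2 + 25^2) = sqrt(641)

sqrt(641)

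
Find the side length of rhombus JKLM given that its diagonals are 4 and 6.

In a rhombus, the diagonals bisect each other perpendicularly, creating four congruent right triangles.
Each triangle has legs 2 (half of 4) and 3 (half of 6).
The hypotenuse of each right triangle is a side of the rhombus:
side = sqrt(2^2 + 3^2) = sqrt(13)

sqrt(13)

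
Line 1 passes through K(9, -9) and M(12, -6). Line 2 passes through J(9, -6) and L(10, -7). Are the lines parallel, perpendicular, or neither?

Slope of line 1: m1 = (-6 - -9)/(12 - 9) = 3/3 = 1
Slope of line 2: m2 = (-7 - -6)/(10 - 9) = -1/1 = -1
m1 * m2 = -1, so perpendicular.

Perpendicular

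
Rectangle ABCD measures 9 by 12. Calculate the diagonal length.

A rectangle's diagonal splits it into two right triangles, with the diagonal as the hypotenuse.
By the Pythagorean theorem, d^2 = 9^2 + 12^2 = 225.
Therefore d = sqrt(225) = 15.

15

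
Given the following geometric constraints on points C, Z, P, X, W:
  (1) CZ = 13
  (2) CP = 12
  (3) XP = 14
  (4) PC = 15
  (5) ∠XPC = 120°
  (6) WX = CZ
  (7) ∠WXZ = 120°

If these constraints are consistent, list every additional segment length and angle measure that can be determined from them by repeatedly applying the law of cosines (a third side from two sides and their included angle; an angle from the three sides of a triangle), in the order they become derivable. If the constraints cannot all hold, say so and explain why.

These constraints are not satisfiable: (2) CP = 12 and (4) PC = 15 assign two different lengths to the same segment. No planar figure meets all of them, so nothing further can be derived.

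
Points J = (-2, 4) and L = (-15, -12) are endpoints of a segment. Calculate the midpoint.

The midpoint is the average of the coordinates:
x: (-2 + -15)/2 = -17/2
y: (4 + -12)/2 = -4
Midpoint = (-17/2, -4)

(-17/2, -4)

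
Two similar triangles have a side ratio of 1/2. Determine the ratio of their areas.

Area scales with the square of linear dimensions. If every length is multiplied by 1/2, then the area is multiplied by (1/2)^2 = 1/4.
The area ratio is 1:4.

1:4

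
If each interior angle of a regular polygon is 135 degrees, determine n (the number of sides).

Exterior angle = 180 - 135 = 45. n = 360 / 45 = 8.

8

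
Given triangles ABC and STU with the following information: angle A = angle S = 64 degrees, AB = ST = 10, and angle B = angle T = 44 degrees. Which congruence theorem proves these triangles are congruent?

The given information matches ASA: Two pairs of corresponding angles and the included side are equal (Angle-Side-Angle).

ASA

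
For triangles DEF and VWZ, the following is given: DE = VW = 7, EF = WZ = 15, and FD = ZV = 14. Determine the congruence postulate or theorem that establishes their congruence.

The given information matches SSS: All three pairs of corresponding sides are equal (Side-Side-Side).

SSS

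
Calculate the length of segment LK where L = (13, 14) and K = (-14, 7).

d = sqrt((-27)^2 + (-7)^2) = sqrt(778)

sqrt(778)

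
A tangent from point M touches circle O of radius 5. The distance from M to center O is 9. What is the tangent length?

tangent = √(d² - r²) = √(9² - 5²) = √(81 - 25) = √56 = 2*sqrt(14)

2*sqrt(14)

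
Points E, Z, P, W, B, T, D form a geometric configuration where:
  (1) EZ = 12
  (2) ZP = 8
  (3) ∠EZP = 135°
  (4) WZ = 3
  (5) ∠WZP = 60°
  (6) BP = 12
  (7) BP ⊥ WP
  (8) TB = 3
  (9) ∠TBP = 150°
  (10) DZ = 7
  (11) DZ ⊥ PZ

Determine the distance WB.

Step 1: By the law of cosines on triangle PZW: PW² = 8² + 3² − 2·8·3·cos(60°) = 49, so PW = 7.
Step 2: By the law of cosines on triangle WPB: WB² = 7² + 12² − 2·7·12·cos(90°) = 193, so WB = √193.

Therefore, the length of WB = √193.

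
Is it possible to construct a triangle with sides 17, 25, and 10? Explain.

For three segments to close into a triangle, no single side can be as long as the other two combined.
The longest side is 25, and 10 + 17 = 27 > 25.
A triangle can be formed.

Yes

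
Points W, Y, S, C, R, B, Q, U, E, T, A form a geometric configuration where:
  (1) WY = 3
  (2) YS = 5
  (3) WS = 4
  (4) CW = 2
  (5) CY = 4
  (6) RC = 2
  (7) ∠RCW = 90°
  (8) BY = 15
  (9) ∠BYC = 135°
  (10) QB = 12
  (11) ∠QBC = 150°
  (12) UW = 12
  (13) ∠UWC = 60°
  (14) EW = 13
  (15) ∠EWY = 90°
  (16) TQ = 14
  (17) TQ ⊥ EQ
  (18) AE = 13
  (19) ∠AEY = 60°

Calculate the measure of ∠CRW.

Step 1: By the law of cosines on triangle RCW: RW² = 2² + 2² − 2·2·2·cos(90°) = 8, so RW = 2·√2.
Step 2: By the inverse law of cosines on triangle CRW: cos(∠CRW) = (2² + (2·√2)² − 2²) / (2·2·2·√2) = 8/11.31 = 0.7071, so ∠CRW = 45°.

Therefore, the measure of angle ∠CRW = 45°.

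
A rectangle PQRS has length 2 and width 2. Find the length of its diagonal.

A rectangle's diagonal splits it into two right triangles, with the diagonal as the hypotenuse.
By the Pythagorean theorem, d^2 = 2^2 + 2^2 = 8.
Therefore d = sqrt(8) = 2*sqrt(2).

2*sqrt(2)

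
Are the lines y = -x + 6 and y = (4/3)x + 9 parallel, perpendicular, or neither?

Slope of line 1: m1 = -1
Slope of line 2: m2 = 4/3
m1 != m2 (-1 != 4/3), so not parallel.
m1 * m2 = (-1) * (4/3) = -4/3 != -1, so not perpendicular.
The lines are neither parallel nor perpendicular.

Neither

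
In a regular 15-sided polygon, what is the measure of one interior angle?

Each interior angle of a regular n-gon is (n - 2) * 180 / n.
For n = 15: (15 - 2) * 180 / 15 = 2340/15 = 156 degrees.

156 degrees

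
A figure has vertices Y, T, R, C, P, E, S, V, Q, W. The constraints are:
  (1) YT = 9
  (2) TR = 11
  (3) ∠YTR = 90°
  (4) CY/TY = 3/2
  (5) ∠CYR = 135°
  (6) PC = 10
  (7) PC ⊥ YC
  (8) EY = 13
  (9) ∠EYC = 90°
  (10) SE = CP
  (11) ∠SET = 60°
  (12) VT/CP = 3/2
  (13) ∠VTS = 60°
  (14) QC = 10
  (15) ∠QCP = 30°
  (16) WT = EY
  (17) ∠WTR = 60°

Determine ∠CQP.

Step 1: By the law of cosines on triangle QCP: QP² = 10² + 10² − 2·10·10·cos(30°) = 26.79, so QP ≈ 5.18.
Step 2: By the inverse law of cosines on triangle CQP: cos(∠CQP) = (10² + 5.18² − 10²) / (2·10·5.18) = 26.79/103.53 = 0.2588, so ∠CQP = 75°.

Therefore, the measure of angle ∠CQP = 75°.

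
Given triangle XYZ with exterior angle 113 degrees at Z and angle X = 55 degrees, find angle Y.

The exterior angle theorem states that an exterior angle equals the sum of the two non-adjacent interior angles.
So 113 = 55 + angle Y, which gives angle Y = 113 - 55 = 58 degrees.

58 degrees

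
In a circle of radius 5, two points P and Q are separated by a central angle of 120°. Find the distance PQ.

Chord = 2(5) sin(60°) = 5*sqrt(3)

5*sqrt(3)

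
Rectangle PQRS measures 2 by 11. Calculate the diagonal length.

A rectangle's diagonal splits it into two right triangles, with the diagonal as the hypotenuse.
By the Pythagorean theorem, d^2 = 2^2 + 11^2 = 125.
Therefore d = sqrt(125) = 5*sqrt(5).

5*sqrt(5)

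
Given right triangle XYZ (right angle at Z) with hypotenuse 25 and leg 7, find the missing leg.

By the Pythagorean theorem: YZ^2 = XY^2 - XZ^2
YZ^2 = 25^2 - 7^2 = 625 - 49 = 576
YZ = sqrt(576) = 24

24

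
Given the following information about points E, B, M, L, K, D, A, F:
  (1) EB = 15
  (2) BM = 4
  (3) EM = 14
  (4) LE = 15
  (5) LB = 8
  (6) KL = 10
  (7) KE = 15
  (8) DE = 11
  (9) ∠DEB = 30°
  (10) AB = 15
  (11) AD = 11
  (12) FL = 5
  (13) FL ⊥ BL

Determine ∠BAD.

Step 1: By the law of cosines on triangle BED: BD² = 15² + 11² − 2·15·11·cos(30°) = 60.21, so BD ≈ 7.76.
Step 2: By the inverse law of cosines on triangle BAD: cos(∠BAD) = (15² + 11² − 7.76²) / (2·15·11) = 285.79/330 = 0.866, so ∠BAD = 30°.

Therefore, the measure of angle ∠BAD = 30°.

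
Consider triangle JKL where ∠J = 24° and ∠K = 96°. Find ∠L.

Let angle L = x. Then 24 + 96 + x = 180.
x = 180 - 120 = 60 degrees.

60 degrees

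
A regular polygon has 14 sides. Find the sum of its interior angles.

The sum of interior angles of an n-sided polygon is (n - 2) * 180.
For n = 14: (14 - 2) * 180 = 12 * 180 = 2160 degrees.

2160 degrees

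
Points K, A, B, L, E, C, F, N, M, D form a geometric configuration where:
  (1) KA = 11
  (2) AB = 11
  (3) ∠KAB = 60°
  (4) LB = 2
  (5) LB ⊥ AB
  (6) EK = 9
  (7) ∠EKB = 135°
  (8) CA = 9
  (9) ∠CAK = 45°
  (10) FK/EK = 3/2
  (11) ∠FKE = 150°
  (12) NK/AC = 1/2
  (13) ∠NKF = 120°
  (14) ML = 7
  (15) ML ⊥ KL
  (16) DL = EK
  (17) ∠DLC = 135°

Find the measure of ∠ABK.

Step 1: By the law of cosines on triangle BAK: BK² = 11² + 11² − 2·11·11·cos(60°) = 121, so BK = 11.
Step 2: By the inverse law of cosines on triangle ABK: cos(∠ABK) = (11² + 11² − 11²) / (2·11·11) = 121/242 = 0.5, so ∠ABK = 60°.

Therefore, the measure of angle ∠ABK = 60°.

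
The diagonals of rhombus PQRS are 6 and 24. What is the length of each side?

The diagonals of a rhombus bisect each other at right angles.
Half-diagonals: 6/2 = 3 and 24/2 = 12
side = sqrt(3^2 + 12^2)
side = sqrt(9 + 144)
side = sqrt(153) = 3*sqrt(17)

3*sqrt(17)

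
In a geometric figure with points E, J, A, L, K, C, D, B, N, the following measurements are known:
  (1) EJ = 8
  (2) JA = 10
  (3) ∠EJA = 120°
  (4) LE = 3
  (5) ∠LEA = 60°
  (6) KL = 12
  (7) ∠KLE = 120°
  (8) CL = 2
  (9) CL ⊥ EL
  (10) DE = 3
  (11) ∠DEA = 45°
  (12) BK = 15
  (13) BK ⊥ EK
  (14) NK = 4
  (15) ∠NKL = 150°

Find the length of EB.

Step 1: By the law of cosines on triangle ELK: EK² = 3² + 12² − 2·3·12·cos(120°) = 189, so EK = 3·√21.
Step 2: By the law of cosines on triangle EKB: EB² = (3·√21)² + 15² − 2·3·√21·15·cos(90°) = 414, so EB = 3·√46.

Therefore, the length of EB = 3·√46.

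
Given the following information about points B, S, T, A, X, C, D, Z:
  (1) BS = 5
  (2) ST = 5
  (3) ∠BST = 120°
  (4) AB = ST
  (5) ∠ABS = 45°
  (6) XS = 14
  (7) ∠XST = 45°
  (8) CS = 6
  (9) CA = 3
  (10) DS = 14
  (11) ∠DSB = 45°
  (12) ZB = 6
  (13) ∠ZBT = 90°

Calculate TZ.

Step 1: By the law of cosines on triangle BST: BT² = 5² + 5² − 2·5·5·cos(120°) = 75, so BT = 5·√3.
Step 2: By the law of cosines on triangle TBZ: TZ² = (5·√3)² + 6² − 2·5·√3·6·cos(90°) = 111, so TZ = √111.

Therefore, the length of TZ = √111.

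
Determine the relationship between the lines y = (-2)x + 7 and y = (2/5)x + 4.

Slope of line 1: m1 = -2
Slope of line 2: m2 = 2/5
m1 != m2 and m1*m2 = -4/5 != -1. Neither.

Neither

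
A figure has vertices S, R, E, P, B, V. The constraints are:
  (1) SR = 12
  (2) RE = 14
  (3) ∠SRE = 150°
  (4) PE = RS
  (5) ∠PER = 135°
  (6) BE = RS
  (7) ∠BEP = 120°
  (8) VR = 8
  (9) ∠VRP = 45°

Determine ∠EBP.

From the given relations: BE = RS = 12; PE = RS = 12.
Step 1: By the law of cosines on triangle BEP: BP² = 12² + 12² − 2·12·12·cos(120°) = 432, so BP = 12·√3.
Step 2: By the inverse law of cosines on triangle EBP: cos(∠EBP) = (12² + (12·√3)² − 12²) / (2·12·12·√3) = 432/498.83 = 0.866, so ∠EBP = 30°.

Therefore, the measure of angle ∠EBP = 30°.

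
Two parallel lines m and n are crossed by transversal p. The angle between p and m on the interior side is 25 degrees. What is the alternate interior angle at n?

Alternate interior angles lie on opposite sides of the transversal, between the parallel lines.
By the alternate interior angle theorem, they are equal: 25 degrees.

25 degrees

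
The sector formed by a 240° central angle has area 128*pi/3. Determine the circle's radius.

r² = 360 × 128*pi/3 / (π × 240) = 64, so r = 8.

8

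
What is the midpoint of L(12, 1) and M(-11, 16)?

The midpoint is the point halfway along the segment.
Move half the horizontal distance: 12 + (-11 - 12)/2 = 12 + -23/2 = 1/2
Move half the vertical distance: 1 + (16 - 1)/2 = 1 + 15/2 = 17/2
Midpoint = (1/2, 17/2)

(1/2, 17/2)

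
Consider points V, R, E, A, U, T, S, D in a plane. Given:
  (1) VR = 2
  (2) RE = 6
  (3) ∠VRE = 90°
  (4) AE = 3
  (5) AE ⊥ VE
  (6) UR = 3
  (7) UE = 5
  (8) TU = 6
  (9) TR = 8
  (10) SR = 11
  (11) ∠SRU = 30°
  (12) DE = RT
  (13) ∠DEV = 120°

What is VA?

Step 1: By the law of cosines on triangle ERV: EV² = 6² + 2² − 2·6·2·cos(90°) = 40, so EV = 2·√10.
Step 2: By the law of cosines on triangle VEA: VA² = (2·√10)² + 3² − 2·2·√10·3·cos(90°) = 49, so VA = 7.

Therefore, the length of VA = 7.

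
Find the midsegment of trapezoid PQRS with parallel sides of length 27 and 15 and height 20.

The midsegment of a trapezoid = (base1 + base2) / 2
midsegment = (27 + 15) / 2
midsegment = 42 / 2
midsegment = 21

21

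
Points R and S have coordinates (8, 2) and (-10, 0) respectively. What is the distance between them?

d = sqrt((-10 - 8)^2 + (0 - 2)^2)
d = sqrt(-18^2 + -2^2)
d = sqrt(324 + 4)
d = sqrt(328) = 2*sqrt(82)

2*sqrt(82)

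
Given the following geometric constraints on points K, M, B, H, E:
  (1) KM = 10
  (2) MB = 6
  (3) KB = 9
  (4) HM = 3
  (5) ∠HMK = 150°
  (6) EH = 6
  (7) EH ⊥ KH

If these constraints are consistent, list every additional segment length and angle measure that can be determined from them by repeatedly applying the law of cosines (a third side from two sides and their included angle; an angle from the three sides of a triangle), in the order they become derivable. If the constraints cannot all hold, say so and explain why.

The constraints are consistent. Derivable facts, in order:
After 1 step:
- KH ≈ 12.69
- ∠BKM = 36.34°
- ∠BMK = 62.72°
- ∠KBM = 80.94°
After 2 steps:
- KE ≈ 14.03
- ∠HKM = 6.79°
- ∠KHM = 23.21°
After 3 steps:
- ∠EKH = 25.31°
- ∠HEK = 64.69°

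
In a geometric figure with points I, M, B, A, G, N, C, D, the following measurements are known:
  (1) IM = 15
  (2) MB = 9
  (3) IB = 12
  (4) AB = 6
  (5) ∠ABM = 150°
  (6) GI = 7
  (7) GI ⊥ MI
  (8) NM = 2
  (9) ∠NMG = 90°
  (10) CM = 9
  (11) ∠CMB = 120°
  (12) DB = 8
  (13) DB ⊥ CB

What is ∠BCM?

Step 1: By the law of cosines on triangle CMB: CB² = 9² + 9² − 2·9·9·cos(120°) = 243, so CB = 9·√3.
Step 2: By the inverse law of cosines on triangle BCM: cos(∠BCM) = ((9·√3)² + 9² − 9²) / (2·9·√3·9) = 243/280.59 = 0.866, so ∠BCM = 30°.

Therefore, the measure of angle ∠BCM = 30°.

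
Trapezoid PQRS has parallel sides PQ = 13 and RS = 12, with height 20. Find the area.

Area = (13 + 12) * 20 / 2 = 500 / 2 = 250

250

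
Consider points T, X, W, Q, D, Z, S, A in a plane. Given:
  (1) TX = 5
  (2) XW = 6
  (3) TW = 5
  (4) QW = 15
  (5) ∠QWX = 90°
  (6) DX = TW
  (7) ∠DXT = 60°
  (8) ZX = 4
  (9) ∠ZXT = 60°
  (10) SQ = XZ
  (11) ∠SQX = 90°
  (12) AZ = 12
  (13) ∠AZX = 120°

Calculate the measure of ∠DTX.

From the given relations: DX = TW = 5.
Step 1: By the law of cosines on triangle TXD: TD² = 5² + 5² − 2·5·5·cos(60°) = 25, so TD = 5.
Step 2: By the inverse law of cosines on triangle DTX: cos(∠DTX) = (5² + 5² − 5²) / (2·5·5) = 25/50 = 0.5, so ∠DTX = 60°.

Therefore, the measure of angle ∠DTX = 60°.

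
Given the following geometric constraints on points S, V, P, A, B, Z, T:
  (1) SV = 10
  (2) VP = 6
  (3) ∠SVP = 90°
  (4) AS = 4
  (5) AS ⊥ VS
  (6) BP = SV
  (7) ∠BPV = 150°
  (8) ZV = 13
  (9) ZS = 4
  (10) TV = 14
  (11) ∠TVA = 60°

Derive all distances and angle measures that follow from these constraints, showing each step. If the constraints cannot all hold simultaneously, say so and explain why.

The constraints are consistent.

From the given relations:
  BP = SV = 10

Step 1: From SV = 10, VP = 6, and ∠SVP = 90°, by the law of cosines:
  SP² = SV² + VP² - 2·SV·VP·cos(90°) = 100 + 36 - 0 = 136
  SP = 2·√34

Step 2: From VS = 10, SA = 4, and ∠VSA = 90°, by the law of cosines:
  VA² = VS² + SA² - 2·VS·SA·cos(90°) = 100 + 16 - 0 = 116
  VA = 2·√29

Step 3: From VP = 6, PB = 10, and ∠VPB = 150°, by the law of cosines:
  VB² = VP² + PB² - 2·VP·PB·cos(150°) = 36 + 100 + 103.9 = 239.9
  VB ≈ 15.49

Step 4: From SV = 10, SZ = 4, VZ = 13, by the inverse law of cosines:
  cos(∠VSZ) = (SV² + SZ² - VZ²) / (2·SV·SZ)
  ∠VSZ = 131.49°

Step 5: From VS = 10, VZ = 13, SZ = 4, by the inverse law of cosines:
  cos(∠SVZ) = (VS² + VZ² - SZ²) / (2·VS·VZ)
  ∠SVZ = 13.33°

Step 6: From ZS = 4, ZV = 13, SV = 10, by the inverse law of cosines:
  cos(∠SZV) = (ZS² + ZV² - SV²) / (2·ZS·ZV)
  ∠SZV = 35.18°

Step 7: From AV = 2·√29, VT = 14, and ∠AVT = 60°, by the law of cosines:
  AT² = AV² + VT² - 2·AV·VT·cos(60°) = 116 + 196 - 150.8 = 161.2
  AT ≈ 12.7

Step 8: From SP = 2·√34, SV = 10, PV = 6, by the inverse law of cosines:
  cos(∠PSV) = (SP² + SV² - PV²) / (2·SP·SV)
  ∠PSV = 30.96°

Step 9: From VA = 2·√29, VS = 10, AS = 4, by the inverse law of cosines:
  cos(∠AVS) = (VA² + VS² - AS²) / (2·VA·VS)
  ∠AVS = 21.8°

Step 10: From VB = 15.49, VP = 6, BP = 10, by the inverse law of cosines:
  cos(∠BVP) = (VB² + VP² - BP²) / (2·VB·VP)
  ∠BVP = 18.83°

Step 11: From PS = 2·√34, PV = 6, SV = 10, by the inverse law of cosines:
  cos(∠SPV) = (PS² + PV² - SV²) / (2·PS·PV)
  ∠SPV = 59.04°

Step 12: From AS = 4, AV = 2·√29, SV = 10, by the inverse law of cosines:
  cos(∠SAV) = (AS² + AV² - SV²) / (2·AS·AV)
  ∠SAV = 68.2°

Step 13: From BP = 10, BV = 15.49, PV = 6, by the inverse law of cosines:
  cos(∠PBV) = (BP² + BV² - PV²) / (2·BP·BV)
  ∠PBV = 11.17°

Step 14: From AT = 12.7, AV = 2·√29, TV = 14, by the inverse law of cosines:
  cos(∠TAV) = (AT² + AV² - TV²) / (2·AT·AV)
  ∠TAV = 72.73°

Step 15: From TA = 12.7, TV = 14, AV = 2·√29, by the inverse law of cosines:
  cos(∠ATV) = (TA² + TV² - AV²) / (2·TA·TV)
  ∠ATV = 47.27°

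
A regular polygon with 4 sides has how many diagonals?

Each of the 4 vertices connects to 1 non-adjacent vertices via diagonals.
Total connections = 4 × 1 = 4, but each diagonal is counted twice.
Number of diagonals = 4 / 2 = 2.

2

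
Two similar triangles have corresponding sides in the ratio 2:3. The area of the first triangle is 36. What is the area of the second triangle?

Area ratio = (2/3)^2 = 4/9. Area of the second triangle = 36 * 9/4 = 81.

81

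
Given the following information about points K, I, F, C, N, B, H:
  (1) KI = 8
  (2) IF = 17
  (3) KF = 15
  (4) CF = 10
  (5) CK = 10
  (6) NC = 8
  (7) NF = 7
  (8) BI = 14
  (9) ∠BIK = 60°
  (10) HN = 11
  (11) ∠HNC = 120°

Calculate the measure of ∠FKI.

Step 1: By the inverse law of cosines on triangle FKI: cos(∠FKI) = (15² + 8² − 17²) / (2·15·8) = 0/240 = 0, so ∠FKI = 90°.

Therefore, the measure of angle ∠FKI = 90°.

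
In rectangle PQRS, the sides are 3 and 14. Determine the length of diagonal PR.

Using the Pythagorean theorem:
d² = 3² + 14² = 9 + 196 = 205
d = sqrt(205)

sqrt(205)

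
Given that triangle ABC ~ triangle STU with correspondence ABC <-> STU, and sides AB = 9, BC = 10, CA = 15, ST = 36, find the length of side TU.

k = 36/9 = 4. TU = 4 * 10 = 40.

40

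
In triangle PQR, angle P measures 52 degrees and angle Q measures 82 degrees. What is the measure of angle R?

angle R = 180 - 52 - 82 = 46 degrees.

46 degrees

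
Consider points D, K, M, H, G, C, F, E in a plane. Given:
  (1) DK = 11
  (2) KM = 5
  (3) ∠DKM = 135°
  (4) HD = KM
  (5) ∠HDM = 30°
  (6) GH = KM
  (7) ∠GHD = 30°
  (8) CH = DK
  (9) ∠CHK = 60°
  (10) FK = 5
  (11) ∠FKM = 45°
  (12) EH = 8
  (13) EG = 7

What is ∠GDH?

From the given relations: HD = KM = 5; GH = KM = 5.
Step 1: By the law of cosines on triangle DHG: DG² = 5² + 5² − 2·5·5·cos(30°) = 6.7, so DG ≈ 2.59.
Step 2: By the inverse law of cosines on triangle GDH: cos(∠GDH) = (2.59² + 5² − 5²) / (2·2.59·5) = 6.7/25.88 = 0.2588, so ∠GDH = 75°.

Therefore, the measure of angle ∠GDH = 75°.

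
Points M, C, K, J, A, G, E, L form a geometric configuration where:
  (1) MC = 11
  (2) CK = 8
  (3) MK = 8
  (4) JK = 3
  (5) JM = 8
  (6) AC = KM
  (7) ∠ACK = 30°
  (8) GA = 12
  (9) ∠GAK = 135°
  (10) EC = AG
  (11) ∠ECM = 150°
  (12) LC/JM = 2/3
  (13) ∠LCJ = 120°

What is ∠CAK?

From the given relations: AC = KM = 8.
Step 1: By the law of cosines on triangle ACK: AK² = 8² + 8² − 2·8·8·cos(30°) = 17.15, so AK ≈ 4.14.
Step 2: By the inverse law of cosines on triangle CAK: cos(∠CAK) = (8² + 4.14² − 8²) / (2·8·4.14) = 17.15/66.26 = 0.2588, so ∠CAK = 75°.

Therefore, the measure of angle ∠CAK = 75°.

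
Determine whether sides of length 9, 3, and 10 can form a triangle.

Sort the sides: 3, 9, 10.
It suffices to check that the sum of the two smallest exceeds the largest:
3 + 9 = 12 > 10. ✓
Yes, a valid triangle can be formed.

Yes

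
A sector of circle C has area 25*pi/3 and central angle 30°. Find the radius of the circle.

r² = 360 × 25*pi/3 / (π × 30) = 100, so r = 10.

10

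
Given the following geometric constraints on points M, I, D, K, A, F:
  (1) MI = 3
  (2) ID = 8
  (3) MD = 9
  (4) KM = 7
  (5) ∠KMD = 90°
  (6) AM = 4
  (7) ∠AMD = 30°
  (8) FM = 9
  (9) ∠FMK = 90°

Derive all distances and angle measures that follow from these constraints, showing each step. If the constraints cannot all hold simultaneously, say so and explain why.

The constraints are consistent.

Step 1: From DM = 9, MK = 7, and ∠DMK = 90°, by the law of cosines:
  DK² = DM² + MK² - 2·DM·MK·cos(90°) = 81 + 49 - 0 = 130
  DK = √130

Step 2: From DM = 9, MA = 4, and ∠DMA = 30°, by the law of cosines:
  DA² = DM² + MA² - 2·DM·MA·cos(30°) = 81 + 16 - 62.35 = 34.65
  DA ≈ 5.89

Step 3: From KM = 7, MF = 9, and ∠KMF = 90°, by the law of cosines:
  KF² = KM² + MF² - 2·KM·MF·cos(90°) = 49 + 81 - 0 = 130
  KF = √130

Step 4: From MD = 9, MI = 3, DI = 8, by the inverse law of cosines:
  cos(∠DMI) = (MD² + MI² - DI²) / (2·MD·MI)
  ∠DMI = 61.22°

Step 5: From ID = 8, IM = 3, DM = 9, by the inverse law of cosines:
  cos(∠DIM) = (ID² + IM² - DM²) / (2·ID·IM)
  ∠DIM = 99.59°

Step 6: From DI = 8, DM = 9, IM = 3, by the inverse law of cosines:
  cos(∠IDM) = (DI² + DM² - IM²) / (2·DI·DM)
  ∠IDM = 19.19°

Step 7: From DA = 5.89, DM = 9, AM = 4, by the inverse law of cosines:
  cos(∠ADM) = (DA² + DM² - AM²) / (2·DA·DM)
  ∠ADM = 19.86°

Step 8: From DK = √130, DM = 9, KM = 7, by the inverse law of cosines:
  cos(∠KDM) = (DK² + DM² - KM²) / (2·DK·DM)
  ∠KDM = 37.87°

Step 9: From KD = √130, KM = 7, DM = 9, by the inverse law of cosines:
  cos(∠DKM) = (KD² + KM² - DM²) / (2·KD·KM)
  ∠DKM = 52.13°

Step 10: From KF = √130, KM = 7, FM = 9, by the inverse law of cosines:
  cos(∠FKM) = (KF² + KM² - FM²) / (2·KF·KM)
  ∠FKM = 52.13°

Step 11: From AD = 5.89, AM = 4, DM = 9, by the inverse law of cosines:
  cos(∠DAM) = (AD² + AM² - DM²) / (2·AD·AM)
  ∠DAM = 130.14°

Step 12: From FK = √130, FM = 9, KM = 7, by the inverse law of cosines:
  cos(∠KFM) = (FK² + FM² - KM²) / (2·FK·FM)
  ∠KFM = 37.87°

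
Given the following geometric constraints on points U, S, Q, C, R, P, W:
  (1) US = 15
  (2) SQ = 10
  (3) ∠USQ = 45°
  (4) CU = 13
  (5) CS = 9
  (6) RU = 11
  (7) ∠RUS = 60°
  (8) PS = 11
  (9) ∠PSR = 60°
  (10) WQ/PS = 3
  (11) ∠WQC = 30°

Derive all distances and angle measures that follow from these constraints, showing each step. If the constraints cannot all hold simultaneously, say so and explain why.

The constraints are consistent.

From the given relations:
  WQ = 3·PS = 3·11 = 33

Step 1: From US = 15, SQ = 10, and ∠USQ = 45°, by the law of cosines:
  UQ² = US² + SQ² - 2·US·SQ·cos(45°) = 225 + 100 - 212.1 = 112.9
  UQ ≈ 10.62

Step 2: From SU = 15, UR = 11, and ∠SUR = 60°, by the law of cosines:
  SR² = SU² + UR² - 2·SU·UR·cos(60°) = 225 + 121 - 165 = 181
  SR = √181

Step 3: From UC = 13, US = 15, CS = 9, by the inverse law of cosines:
  cos(∠CUS) = (UC² + US² - CS²) / (2·UC·US)
  ∠CUS = 36.62°

Step 4: From SC = 9, SU = 15, CU = 13, by the inverse law of cosines:
  cos(∠CSU) = (SC² + SU² - CU²) / (2·SC·SU)
  ∠CSU = 59.51°

Step 5: From CS = 9, CU = 13, SU = 15, by the inverse law of cosines:
  cos(∠SCU) = (CS² + CU² - SU²) / (2·CS·CU)
  ∠SCU = 83.87°

Step 6: From RS = √181, SP = 11, and ∠RSP = 60°, by the law of cosines:
  RP² = RS² + SP² - 2·RS·SP·cos(60°) = 181 + 121 - 148 = 154
  RP ≈ 12.41

Step 7: From UQ = 10.62, US = 15, QS = 10, by the inverse law of cosines:
  cos(∠QUS) = (UQ² + US² - QS²) / (2·UQ·US)
  ∠QUS = 41.73°

Step 8: From SR = √181, SU = 15, RU = 11, by the inverse law of cosines:
  cos(∠RSU) = (SR² + SU² - RU²) / (2·SR·SU)
  ∠RSU = 45.08°

Step 9: From QS = 10, QU = 10.62, SU = 15, by the inverse law of cosines:
  cos(∠SQU) = (QS² + QU² - SU²) / (2·QS·QU)
  ∠SQU = 93.27°

Step 10: From RS = √181, RU = 11, SU = 15, by the inverse law of cosines:
  cos(∠SRU) = (RS² + RU² - SU²) / (2·RS·RU)
  ∠SRU = 74.92°

Step 11: From RP = 12.41, RS = √181, PS = 11, by the inverse law of cosines:
  cos(∠PRS) = (RP² + RS² - PS²) / (2·RP·RS)
  ∠PRS = 50.14°

Step 12: From PR = 12.41, PS = 11, RS = √181, by the inverse law of cosines:
  cos(∠RPS) = (PR² + PS² - RS²) / (2·PR·PS)
  ∠RPS = 69.86°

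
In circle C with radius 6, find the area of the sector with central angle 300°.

Sector area = π(6²)(5/6) = 30*pi

30*pi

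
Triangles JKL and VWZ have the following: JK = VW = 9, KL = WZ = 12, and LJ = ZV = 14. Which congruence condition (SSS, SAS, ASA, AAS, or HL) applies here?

The given information matches SSS: All three pairs of corresponding sides are equal (Side-Side-Side).

SSS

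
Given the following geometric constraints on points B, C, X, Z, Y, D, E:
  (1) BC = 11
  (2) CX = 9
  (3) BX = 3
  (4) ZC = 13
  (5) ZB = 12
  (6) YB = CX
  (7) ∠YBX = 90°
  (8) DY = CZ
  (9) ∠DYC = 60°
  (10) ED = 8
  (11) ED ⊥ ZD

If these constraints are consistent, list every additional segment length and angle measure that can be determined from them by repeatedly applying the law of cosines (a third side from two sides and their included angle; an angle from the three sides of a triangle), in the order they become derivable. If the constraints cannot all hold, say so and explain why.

The constraints are consistent. Derivable facts, in order:
After 1 step:
- XY = 3·√10
- ∠BCX = 12.9°
- ∠BCZ = 59.3°
- ∠BXC = 125.03°
- ∠BZC = 52.02°
- ∠CBX = 42.06°
- ∠CBZ = 68.68°
After 2 steps:
- ∠BXY = 71.57°
- ∠BYX = 18.43°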